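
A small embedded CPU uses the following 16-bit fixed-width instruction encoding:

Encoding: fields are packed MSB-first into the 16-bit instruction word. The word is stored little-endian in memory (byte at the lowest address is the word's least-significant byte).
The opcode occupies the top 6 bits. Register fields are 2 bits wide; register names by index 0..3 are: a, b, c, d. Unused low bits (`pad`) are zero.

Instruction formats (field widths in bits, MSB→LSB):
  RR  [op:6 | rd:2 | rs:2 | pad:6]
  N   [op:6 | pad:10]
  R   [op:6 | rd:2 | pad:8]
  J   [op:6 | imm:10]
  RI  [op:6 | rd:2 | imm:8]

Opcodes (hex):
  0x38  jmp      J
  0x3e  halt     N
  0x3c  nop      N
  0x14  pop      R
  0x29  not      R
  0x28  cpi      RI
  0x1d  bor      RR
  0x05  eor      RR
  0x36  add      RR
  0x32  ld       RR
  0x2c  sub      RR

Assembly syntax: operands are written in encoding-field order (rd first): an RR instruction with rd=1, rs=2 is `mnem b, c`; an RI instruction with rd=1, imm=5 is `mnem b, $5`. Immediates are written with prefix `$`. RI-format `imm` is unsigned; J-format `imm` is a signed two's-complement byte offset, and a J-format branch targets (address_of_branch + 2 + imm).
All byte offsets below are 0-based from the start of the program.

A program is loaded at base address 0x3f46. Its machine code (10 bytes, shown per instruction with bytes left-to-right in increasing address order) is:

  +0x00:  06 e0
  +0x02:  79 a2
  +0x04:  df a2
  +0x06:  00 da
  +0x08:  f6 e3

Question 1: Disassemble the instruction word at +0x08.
jmp $-10

off 0x08: read f6 e3 as little → 0xe3f6
  top 6b → 0x38 → jmp [J]
  [9:0] imm=1014 (s10→-10) = $-10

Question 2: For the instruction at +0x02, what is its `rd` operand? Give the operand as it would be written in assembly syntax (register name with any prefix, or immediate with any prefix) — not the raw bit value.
c

off 0x02: read 79 a2 as little → 0xa279
  opcode bits[15:10]=0x28: cpi/RI
  rd: (w>>8)&0x3=0x2 → c
  imm: (w>>0)&0xff=0x79 → $121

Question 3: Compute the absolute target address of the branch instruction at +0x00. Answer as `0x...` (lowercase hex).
[00] 06 e0 → 0xe006
  op=0xe006>>10=0x38 ⇒ jmp (J)
  [9:0] imm=6 = $6
  target = base 0x3f46 + off 0x00 + 2 + imm 6 = 0x3f4e

0x3f4e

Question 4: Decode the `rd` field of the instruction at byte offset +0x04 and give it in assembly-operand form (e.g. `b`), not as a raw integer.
@+04  little-endian(df a2) = 0xa2df
  op=0xa2df>>10=0x28 ⇒ cpi (RI)
  rd@[9:8]=0x2 ⇒ c
  imm@[7:0]=0xdf ⇒ $223

c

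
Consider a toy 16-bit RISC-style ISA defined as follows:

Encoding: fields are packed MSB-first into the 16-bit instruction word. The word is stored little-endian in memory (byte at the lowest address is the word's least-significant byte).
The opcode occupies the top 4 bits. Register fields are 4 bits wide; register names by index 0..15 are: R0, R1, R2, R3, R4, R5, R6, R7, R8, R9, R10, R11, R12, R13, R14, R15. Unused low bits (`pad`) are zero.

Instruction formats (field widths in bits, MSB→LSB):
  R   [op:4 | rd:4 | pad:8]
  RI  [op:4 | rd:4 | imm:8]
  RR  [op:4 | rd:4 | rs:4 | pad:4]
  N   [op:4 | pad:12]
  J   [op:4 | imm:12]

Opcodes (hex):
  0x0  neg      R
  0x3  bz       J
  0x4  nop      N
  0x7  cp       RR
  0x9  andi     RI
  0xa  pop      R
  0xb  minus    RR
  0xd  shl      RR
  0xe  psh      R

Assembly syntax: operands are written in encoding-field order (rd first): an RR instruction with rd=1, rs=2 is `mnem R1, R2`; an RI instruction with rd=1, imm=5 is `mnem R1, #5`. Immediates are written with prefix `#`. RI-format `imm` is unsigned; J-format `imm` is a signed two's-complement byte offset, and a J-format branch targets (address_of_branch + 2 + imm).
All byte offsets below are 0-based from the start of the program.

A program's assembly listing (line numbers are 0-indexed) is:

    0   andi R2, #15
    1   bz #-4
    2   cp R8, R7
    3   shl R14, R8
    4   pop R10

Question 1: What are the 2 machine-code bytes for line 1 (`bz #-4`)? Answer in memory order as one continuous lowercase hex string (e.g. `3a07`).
fc3f

line 1 (bz): pack op=0x3:4|imm=-4:12 = 0x3ffc; little→ fc 3f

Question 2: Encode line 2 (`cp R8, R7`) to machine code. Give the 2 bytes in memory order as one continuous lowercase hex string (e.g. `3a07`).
7078

2. cp fields op=0x7:4|rd=8:4|rs=7:4|pad=0:4 → word 7870h → 70 78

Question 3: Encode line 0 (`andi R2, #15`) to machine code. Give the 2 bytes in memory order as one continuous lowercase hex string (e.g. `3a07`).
0f92

0. andi fields op=0x9:4|rd=2:4|imm=15:8 → word 920fh → 0f 92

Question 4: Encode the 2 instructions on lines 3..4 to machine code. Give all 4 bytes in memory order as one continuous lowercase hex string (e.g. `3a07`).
line 3 (shl): pack op=0xd:4|rd=14:4|rs=8:4|pad=0:4 = 0xde80; little→ 80 de
line 4 (pop): pack op=0xa:4|rd=10:4|pad=0:8 = 0xaa00; little→ 00 aa

80de00aa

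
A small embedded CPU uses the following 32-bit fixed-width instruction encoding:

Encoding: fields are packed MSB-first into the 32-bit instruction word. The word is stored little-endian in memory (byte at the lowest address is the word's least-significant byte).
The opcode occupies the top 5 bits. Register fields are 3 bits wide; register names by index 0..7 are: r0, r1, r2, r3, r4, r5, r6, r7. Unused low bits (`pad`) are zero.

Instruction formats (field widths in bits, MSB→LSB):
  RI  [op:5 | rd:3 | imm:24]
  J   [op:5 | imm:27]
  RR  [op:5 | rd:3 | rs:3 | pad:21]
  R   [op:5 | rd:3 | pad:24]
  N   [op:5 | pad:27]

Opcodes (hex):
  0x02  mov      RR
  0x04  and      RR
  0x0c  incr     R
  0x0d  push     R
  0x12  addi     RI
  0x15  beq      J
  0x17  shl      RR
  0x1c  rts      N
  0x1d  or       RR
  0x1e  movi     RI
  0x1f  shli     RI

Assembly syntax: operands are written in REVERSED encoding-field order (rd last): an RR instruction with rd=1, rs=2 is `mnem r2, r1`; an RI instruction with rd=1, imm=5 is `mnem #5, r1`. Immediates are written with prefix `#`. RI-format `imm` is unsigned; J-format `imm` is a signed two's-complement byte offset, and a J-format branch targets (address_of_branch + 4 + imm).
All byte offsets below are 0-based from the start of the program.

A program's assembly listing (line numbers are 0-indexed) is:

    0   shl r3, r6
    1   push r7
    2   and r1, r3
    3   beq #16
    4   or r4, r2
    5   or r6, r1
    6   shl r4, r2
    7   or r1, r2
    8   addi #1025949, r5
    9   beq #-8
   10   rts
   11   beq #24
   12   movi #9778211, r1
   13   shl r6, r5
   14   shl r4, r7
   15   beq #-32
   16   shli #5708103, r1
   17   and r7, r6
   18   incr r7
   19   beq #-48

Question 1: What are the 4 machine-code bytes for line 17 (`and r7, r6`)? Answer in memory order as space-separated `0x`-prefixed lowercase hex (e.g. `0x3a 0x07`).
17. and fields op=0x4:5|rd=6:3|rs=7:3|pad=0:21 → word 26e00000h → 00 00 e0 26

0x00 0x00 0xe0 0x26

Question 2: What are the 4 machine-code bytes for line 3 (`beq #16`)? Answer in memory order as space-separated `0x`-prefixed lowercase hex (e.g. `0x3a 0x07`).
0x10 0x00 0x00 0xa8

line 3 (beq): pack op=0x15:5|imm=16:27 = 0xa8000010; little→ 10 00 00 a8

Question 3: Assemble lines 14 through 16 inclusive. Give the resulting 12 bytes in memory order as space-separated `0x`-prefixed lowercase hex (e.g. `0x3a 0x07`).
0x00 0x00 0x80 0xbf 0xe0 0xff 0xff 0xaf 0x47 0x19 0x57 0xf9

L14: shl op=0x17:5|rd=7:3|rs=4:3|pad=0:21 ⇒ 0xbf800000 ⇒ little 00 00 80 bf
L15: beq op=0x15:5|imm=-32:27 ⇒ 0xafffffe0 ⇒ little e0 ff ff af
L16: shli op=0x1f:5|rd=1:3|imm=5708103:24 ⇒ 0xf9571947 ⇒ little 47 19 57 f9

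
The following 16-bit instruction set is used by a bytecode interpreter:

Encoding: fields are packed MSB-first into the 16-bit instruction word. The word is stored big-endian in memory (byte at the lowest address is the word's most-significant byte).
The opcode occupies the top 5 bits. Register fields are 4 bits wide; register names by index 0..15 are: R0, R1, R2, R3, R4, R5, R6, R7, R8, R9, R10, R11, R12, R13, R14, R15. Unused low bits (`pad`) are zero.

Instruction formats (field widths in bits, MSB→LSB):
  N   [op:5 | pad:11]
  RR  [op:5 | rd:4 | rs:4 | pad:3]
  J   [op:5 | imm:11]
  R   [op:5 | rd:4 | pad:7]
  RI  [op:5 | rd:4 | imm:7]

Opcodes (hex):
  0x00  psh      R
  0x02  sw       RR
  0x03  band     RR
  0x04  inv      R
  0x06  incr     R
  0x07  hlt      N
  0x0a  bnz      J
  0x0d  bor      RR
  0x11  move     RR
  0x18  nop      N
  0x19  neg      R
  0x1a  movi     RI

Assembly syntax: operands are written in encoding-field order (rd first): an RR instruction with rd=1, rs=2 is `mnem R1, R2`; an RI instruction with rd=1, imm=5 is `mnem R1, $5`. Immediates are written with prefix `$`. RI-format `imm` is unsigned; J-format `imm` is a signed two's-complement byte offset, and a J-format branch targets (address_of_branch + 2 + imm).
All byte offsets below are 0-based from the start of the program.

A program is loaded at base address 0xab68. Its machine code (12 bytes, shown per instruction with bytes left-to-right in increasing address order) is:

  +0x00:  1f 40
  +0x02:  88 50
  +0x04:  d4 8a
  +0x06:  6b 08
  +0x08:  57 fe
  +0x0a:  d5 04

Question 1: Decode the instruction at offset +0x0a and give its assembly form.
movi R10, $4

+0x0a: d5 04 ⇒ word 0xd504 (big)
  opcode bits[15:11]=0x1a: movi/RI
  rd@[10:7]=0xa ⇒ R10
  imm@[6:0]=0x4 ⇒ $4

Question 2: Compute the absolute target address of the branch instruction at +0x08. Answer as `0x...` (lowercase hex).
+0x08: 57 fe ⇒ word 0x57fe (big)
  opcode bits[15:11]=0xa: bnz/J
  imm@[10:0]=0x7fe (s11→-2) ⇒ $-2
  target = base 0xab68 + off 0x08 + 2 + imm -2 = 0xab70

0xab70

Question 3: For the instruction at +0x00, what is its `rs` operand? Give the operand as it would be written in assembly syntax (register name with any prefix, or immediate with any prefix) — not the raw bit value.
@+00  big-endian(1f 40) = 0x1f40
  op=0x1f40>>11=0x3 ⇒ band (RR)
  [10:7] rd=14 = R14
  [6:3] rs=8 = R8

R8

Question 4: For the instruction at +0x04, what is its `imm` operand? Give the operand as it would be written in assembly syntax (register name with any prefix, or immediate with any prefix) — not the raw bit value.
$10

off 0x04: read d4 8a as big → 0xd48a
  op=0xd48a>>11=0x1a ⇒ movi (RI)
  [10:7] rd=9 = R9
  [6:0] imm=10 = $10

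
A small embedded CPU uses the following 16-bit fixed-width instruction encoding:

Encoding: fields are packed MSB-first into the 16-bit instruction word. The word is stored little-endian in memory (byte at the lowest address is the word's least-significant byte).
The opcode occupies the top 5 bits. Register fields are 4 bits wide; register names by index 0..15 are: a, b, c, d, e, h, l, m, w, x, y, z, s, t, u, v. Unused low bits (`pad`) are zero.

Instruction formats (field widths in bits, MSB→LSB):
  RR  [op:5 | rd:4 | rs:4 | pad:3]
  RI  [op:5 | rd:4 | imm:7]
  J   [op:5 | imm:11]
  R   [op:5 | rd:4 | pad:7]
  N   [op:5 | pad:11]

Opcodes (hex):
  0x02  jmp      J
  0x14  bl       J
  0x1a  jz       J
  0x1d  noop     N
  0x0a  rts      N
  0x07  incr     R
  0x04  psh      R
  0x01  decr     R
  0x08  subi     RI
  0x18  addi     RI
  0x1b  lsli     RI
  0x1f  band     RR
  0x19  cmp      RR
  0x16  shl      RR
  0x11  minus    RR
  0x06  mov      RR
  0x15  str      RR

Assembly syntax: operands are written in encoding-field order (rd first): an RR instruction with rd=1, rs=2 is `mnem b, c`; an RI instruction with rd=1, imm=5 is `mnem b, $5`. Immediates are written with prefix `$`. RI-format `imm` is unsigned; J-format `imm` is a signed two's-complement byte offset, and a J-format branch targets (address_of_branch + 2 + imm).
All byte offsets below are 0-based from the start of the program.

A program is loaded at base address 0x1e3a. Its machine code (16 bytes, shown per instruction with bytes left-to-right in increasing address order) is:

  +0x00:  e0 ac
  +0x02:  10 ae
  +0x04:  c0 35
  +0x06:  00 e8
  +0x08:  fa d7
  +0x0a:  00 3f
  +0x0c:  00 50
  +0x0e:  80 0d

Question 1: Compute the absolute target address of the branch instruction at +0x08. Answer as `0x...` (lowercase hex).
0x1e3e

off 0x08: read fa d7 as little → 0xd7fa
  op=0xd7fa>>11=0x1a ⇒ jz (J)
  [10:0] imm=2042 (s11→-6) = $-6
  target = base 0x1e3a + off 0x08 + 2 + imm -6 = 0x1e3e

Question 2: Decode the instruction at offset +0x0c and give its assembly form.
@+0c  little-endian(00 50) = 0x5000
  top 5b → 0xa → rts [N]

rts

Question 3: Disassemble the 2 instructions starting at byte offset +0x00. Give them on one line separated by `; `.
str x, s; str s, c

off 0x00: read e0 ac as little → 0xace0
  top 5b → 0x15 → str [RR]
  rd@[10:7]=0x9 ⇒ x
  rs@[6:3]=0xc ⇒ s
off 0x02: read 10 ae as little → 0xae10
  top 5b → 0x15 → str [RR]
  rd@[10:7]=0xc ⇒ s
  rs@[6:3]=0x2 ⇒ c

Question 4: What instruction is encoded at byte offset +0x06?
noop

@+06  little-endian(00 e8) = 0xe800
  op=0xe800>>11=0x1d ⇒ noop (N)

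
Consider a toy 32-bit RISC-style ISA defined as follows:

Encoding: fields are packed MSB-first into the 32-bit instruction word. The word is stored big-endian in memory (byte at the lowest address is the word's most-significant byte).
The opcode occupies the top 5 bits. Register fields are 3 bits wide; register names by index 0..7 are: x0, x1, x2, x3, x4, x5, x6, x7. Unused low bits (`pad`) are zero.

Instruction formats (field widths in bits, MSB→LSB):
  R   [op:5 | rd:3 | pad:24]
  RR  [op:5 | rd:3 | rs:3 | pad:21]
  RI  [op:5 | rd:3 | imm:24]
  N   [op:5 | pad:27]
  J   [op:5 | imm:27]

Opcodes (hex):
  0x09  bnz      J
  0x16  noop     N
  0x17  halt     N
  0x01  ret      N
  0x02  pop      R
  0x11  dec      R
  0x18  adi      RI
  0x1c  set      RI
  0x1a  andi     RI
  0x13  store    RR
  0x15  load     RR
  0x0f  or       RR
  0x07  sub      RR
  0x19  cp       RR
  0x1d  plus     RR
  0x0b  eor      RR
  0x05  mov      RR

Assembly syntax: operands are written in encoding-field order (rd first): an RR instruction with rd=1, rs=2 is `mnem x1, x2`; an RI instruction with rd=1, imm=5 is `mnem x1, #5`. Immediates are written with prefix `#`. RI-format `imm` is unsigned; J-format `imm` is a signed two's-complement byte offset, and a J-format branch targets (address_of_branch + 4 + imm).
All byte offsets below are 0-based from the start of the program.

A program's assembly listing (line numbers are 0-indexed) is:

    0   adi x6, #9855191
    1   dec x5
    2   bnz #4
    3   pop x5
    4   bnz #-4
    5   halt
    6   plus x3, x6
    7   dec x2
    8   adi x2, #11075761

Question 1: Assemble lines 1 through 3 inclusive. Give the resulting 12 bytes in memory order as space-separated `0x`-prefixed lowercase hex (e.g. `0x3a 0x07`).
0x8d 0x00 0x00 0x00 0x48 0x00 0x00 0x04 0x15 0x00 0x00 0x00

L1: dec op=0x11:5|rd=5:3|pad=0:24 ⇒ 0x8d000000 ⇒ big 8d 00 00 00
L2: bnz op=0x9:5|imm=4:27 ⇒ 0x48000004 ⇒ big 48 00 00 04
L3: pop op=0x2:5|rd=5:3|pad=0:24 ⇒ 0x15000000 ⇒ big 15 00 00 00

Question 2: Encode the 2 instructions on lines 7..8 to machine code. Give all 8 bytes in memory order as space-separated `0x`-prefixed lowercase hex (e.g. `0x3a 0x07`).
line 7 (dec): pack op=0x11:5|rd=2:3|pad=0:24 = 0x8a000000; big→ 8a 00 00 00
line 8 (adi): pack op=0x18:5|rd=2:3|imm=11075761:24 = 0xc2a900b1; big→ c2 a9 00 b1

0x8a 0x00 0x00 0x00 0xc2 0xa9 0x00 0xb1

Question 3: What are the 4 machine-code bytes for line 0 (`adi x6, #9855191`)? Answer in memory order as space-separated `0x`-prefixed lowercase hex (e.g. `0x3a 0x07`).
0xc6 0x96 0x60 0xd7

line 0 (adi): pack op=0x18:5|rd=6:3|imm=9855191:24 = 0xc69660d7; big→ c6 96 60 d7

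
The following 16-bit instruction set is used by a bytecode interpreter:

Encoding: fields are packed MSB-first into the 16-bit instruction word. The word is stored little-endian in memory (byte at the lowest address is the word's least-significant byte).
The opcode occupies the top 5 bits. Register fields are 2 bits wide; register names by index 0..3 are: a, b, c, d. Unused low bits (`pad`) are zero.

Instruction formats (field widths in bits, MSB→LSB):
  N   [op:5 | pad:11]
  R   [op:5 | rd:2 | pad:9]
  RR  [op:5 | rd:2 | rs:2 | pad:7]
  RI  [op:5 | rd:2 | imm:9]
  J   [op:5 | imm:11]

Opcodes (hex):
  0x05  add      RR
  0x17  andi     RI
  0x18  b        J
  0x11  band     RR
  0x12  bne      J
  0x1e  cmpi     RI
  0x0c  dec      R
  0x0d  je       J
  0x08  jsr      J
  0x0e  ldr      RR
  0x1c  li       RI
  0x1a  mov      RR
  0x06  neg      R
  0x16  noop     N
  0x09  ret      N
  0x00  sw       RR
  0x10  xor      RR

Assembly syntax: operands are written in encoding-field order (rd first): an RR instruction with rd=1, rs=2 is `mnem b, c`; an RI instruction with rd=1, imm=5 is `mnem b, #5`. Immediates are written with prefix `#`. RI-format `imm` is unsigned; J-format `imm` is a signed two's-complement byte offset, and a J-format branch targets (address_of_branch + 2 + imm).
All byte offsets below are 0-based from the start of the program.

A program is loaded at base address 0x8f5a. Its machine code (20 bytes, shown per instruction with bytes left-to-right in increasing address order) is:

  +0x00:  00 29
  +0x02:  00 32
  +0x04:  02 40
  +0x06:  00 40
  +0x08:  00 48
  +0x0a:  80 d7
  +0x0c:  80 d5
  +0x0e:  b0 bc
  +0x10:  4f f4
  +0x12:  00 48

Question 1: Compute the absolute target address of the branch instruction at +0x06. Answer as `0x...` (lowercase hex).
0x8f62

off 0x06: read 00 40 as little → 0x4000
  top 5b → 0x8 → jsr [J]
  imm: (w>>0)&0x7ff=0x0 → #0
  target = base 0x8f5a + off 0x06 + 2 + imm 0 = 0x8f62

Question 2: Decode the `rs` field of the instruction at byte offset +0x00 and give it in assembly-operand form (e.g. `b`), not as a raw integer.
+0x00: 00 29 ⇒ word 0x2900 (little)
  opcode bits[15:11]=0x5: add/RR
  [10:9] rd=0 = a
  [8:7] rs=2 = c

c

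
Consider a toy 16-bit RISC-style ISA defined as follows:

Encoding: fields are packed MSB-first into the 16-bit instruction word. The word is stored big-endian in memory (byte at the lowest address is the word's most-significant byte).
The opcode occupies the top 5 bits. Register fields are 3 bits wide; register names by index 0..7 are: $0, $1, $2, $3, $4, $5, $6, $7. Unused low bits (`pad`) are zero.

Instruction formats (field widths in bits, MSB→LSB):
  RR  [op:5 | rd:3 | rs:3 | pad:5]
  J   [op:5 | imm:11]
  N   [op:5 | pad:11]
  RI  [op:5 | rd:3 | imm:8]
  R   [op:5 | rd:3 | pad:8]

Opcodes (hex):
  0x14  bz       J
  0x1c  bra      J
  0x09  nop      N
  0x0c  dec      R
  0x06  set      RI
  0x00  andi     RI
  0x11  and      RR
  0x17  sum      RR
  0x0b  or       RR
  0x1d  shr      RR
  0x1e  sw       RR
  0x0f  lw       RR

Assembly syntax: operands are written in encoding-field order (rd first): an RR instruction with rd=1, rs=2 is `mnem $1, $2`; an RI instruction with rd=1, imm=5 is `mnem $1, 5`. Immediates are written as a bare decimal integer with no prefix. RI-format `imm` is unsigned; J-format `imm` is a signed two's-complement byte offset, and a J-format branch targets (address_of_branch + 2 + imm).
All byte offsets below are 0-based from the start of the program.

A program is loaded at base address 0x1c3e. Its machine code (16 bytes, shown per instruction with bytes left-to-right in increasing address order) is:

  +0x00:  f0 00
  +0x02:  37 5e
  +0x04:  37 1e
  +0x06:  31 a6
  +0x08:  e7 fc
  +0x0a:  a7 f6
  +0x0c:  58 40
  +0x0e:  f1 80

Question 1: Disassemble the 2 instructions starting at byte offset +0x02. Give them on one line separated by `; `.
+0x02: 37 5e ⇒ word 0x375e (big)
  op=0x375e>>11=0x6 ⇒ set (RI)
  rd@[10:8]=0x7 ⇒ $7
  imm@[7:0]=0x5e ⇒ 94
+0x04: 37 1e ⇒ word 0x371e (big)
  op=0x371e>>11=0x6 ⇒ set (RI)
  rd@[10:8]=0x7 ⇒ $7
  imm@[7:0]=0x1e ⇒ 30

set $7, 94; set $7, 30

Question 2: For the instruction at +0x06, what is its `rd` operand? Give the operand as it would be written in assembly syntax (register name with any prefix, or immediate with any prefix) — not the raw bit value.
off 0x06: read 31 a6 as big → 0x31a6
  top 5b → 0x6 → set [RI]
  rd@[10:8]=0x1 ⇒ $1
  imm@[7:0]=0xa6 ⇒ 166

$1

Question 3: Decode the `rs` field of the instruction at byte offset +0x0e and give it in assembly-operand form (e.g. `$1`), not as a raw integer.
+0x0e: f1 80 ⇒ word 0xf180 (big)
  opcode bits[15:11]=0x1e: sw/RR
  rd@[10:8]=0x1 ⇒ $1
  rs@[7:5]=0x4 ⇒ $4

$4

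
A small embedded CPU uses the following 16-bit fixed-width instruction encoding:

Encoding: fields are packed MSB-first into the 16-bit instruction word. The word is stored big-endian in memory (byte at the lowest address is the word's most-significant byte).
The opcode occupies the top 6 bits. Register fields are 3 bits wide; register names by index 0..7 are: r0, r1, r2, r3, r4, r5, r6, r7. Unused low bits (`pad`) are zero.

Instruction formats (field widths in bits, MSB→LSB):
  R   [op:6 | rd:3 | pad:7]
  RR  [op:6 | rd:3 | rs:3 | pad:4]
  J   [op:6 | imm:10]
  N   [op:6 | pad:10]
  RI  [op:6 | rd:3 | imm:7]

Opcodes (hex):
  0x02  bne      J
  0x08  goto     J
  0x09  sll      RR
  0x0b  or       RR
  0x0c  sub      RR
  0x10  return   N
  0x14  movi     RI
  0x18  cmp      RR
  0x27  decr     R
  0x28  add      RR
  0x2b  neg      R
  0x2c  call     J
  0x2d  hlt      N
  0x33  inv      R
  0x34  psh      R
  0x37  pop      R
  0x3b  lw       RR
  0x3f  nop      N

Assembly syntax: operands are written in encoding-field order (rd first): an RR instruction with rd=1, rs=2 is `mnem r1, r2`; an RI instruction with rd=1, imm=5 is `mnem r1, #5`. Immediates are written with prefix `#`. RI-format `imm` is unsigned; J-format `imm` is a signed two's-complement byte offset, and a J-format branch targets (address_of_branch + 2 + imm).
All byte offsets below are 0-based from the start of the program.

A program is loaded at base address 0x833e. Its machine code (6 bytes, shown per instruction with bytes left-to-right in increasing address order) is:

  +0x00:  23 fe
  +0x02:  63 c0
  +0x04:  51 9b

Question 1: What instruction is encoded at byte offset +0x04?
movi r3, #27

off 0x04: read 51 9b as big → 0x519b
  op=0x519b>>10=0x14 ⇒ movi (RI)
  rd@[9:7]=0x3 ⇒ r3
  imm@[6:0]=0x1b ⇒ #27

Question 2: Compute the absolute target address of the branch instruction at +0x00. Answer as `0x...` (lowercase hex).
off 0x00: read 23 fe as big → 0x23fe
  opcode bits[15:10]=0x8: goto/J
  imm@[9:0]=0x3fe (s10→-2) ⇒ #-2
  target = base 0x833e + off 0x00 + 2 + imm -2 = 0x833e

0x833e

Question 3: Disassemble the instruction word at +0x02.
+0x02: 63 c0 ⇒ word 0x63c0 (big)
  op=0x63c0>>10=0x18 ⇒ cmp (RR)
  rd@[9:7]=0x7 ⇒ r7
  rs@[6:4]=0x4 ⇒ r4

cmp r7, r4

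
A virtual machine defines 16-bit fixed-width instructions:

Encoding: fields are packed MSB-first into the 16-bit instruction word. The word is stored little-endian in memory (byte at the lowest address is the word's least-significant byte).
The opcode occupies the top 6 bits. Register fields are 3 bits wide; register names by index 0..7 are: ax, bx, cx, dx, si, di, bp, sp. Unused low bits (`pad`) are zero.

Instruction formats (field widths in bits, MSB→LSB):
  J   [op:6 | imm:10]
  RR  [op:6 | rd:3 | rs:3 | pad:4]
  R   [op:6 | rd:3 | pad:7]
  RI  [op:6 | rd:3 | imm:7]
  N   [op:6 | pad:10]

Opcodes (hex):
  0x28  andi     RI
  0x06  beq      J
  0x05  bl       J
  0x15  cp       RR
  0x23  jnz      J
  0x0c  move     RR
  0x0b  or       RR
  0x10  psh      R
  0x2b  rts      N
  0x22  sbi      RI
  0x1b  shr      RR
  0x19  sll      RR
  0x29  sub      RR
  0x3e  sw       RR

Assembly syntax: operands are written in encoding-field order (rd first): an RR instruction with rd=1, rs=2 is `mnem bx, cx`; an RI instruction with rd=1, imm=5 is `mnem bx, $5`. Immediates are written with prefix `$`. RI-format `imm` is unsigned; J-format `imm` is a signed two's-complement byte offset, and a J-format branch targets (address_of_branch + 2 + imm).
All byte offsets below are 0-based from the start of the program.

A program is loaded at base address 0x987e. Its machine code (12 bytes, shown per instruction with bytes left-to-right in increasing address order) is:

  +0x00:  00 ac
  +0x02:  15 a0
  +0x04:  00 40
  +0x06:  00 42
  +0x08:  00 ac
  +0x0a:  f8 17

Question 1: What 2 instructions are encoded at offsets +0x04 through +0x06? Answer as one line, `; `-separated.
[04] 00 40 → 0x4000
  op=0x4000>>10=0x10 ⇒ psh (R)
  rd: (w>>7)&0x7=0x0 → ax
[06] 00 42 → 0x4200
  op=0x4200>>10=0x10 ⇒ psh (R)
  rd: (w>>7)&0x7=0x4 → si

psh ax; psh si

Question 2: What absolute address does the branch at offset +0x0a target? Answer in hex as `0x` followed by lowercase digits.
@+0a  little-endian(f8 17) = 0x17f8
  top 6b → 0x5 → bl [J]
  imm@[9:0]=0x3f8 (s10→-8) ⇒ $-8
  target = base 0x987e + off 0x0a + 2 + imm -8 = 0x9882

0x9882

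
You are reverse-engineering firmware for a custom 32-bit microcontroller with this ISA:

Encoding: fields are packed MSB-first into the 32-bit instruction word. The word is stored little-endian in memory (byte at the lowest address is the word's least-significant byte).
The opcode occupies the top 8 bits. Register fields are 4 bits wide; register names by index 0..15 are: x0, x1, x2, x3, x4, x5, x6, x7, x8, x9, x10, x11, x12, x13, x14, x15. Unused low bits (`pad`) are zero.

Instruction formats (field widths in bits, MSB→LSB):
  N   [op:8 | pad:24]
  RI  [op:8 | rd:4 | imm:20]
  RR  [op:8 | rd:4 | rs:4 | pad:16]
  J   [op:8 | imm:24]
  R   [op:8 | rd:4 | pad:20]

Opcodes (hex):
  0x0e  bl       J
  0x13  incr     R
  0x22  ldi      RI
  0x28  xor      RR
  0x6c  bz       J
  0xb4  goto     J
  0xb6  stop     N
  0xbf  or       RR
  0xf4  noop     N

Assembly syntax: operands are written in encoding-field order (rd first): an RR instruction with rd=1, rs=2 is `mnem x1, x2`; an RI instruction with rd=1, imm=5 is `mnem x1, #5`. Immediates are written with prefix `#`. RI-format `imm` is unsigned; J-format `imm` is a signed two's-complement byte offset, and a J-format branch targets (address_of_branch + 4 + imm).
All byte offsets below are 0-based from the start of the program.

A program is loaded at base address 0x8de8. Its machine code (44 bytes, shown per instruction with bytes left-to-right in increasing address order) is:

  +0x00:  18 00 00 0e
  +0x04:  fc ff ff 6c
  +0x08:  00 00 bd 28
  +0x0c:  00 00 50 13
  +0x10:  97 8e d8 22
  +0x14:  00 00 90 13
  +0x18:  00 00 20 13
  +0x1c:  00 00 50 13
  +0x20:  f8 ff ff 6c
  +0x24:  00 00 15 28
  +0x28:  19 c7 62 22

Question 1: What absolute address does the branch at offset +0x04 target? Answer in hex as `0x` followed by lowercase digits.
[04] fc ff ff 6c → 0x6cfffffc
  op=0x6cfffffc>>24=0x6c ⇒ bz (J)
  [23:0] imm=16777212 (s24→-4) = #-4
  target = base 0x8de8 + off 0x04 + 4 + imm -4 = 0x8dec

0x8dec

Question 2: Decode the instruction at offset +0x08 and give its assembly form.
xor x11, x13

[08] 00 00 bd 28 → 0x28bd0000
  top 8b → 0x28 → xor [RR]
  rd: (w>>20)&0xf=0xb → x11
  rs: (w>>16)&0xf=0xd → x13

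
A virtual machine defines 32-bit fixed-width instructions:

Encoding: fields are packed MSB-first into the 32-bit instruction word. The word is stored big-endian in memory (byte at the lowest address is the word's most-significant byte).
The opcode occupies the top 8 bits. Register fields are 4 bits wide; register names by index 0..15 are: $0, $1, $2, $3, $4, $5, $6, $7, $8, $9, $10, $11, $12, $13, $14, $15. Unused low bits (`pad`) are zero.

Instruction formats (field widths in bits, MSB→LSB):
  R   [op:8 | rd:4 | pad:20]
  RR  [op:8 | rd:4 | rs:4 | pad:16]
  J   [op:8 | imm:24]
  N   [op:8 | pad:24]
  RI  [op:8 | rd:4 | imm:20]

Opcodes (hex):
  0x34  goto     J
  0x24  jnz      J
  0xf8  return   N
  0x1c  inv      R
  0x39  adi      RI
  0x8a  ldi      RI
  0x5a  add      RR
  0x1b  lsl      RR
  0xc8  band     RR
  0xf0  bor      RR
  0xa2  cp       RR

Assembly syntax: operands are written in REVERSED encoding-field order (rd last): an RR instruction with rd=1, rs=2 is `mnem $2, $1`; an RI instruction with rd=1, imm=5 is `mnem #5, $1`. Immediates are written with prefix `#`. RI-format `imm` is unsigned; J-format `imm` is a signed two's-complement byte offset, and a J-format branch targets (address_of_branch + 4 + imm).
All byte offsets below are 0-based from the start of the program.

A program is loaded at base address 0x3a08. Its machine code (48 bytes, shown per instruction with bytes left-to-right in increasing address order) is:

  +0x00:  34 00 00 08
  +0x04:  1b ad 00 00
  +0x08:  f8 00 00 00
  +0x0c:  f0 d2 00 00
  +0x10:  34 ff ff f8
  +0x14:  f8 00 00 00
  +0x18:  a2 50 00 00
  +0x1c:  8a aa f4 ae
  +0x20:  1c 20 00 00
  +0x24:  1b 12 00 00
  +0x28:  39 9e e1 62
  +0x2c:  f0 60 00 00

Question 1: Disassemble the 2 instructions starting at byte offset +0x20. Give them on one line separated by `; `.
inv $2; lsl $2, $1

off 0x20: read 1c 20 00 00 as big → 0x1c200000
  top 8b → 0x1c → inv [R]
  [23:20] rd=2 = $2
off 0x24: read 1b 12 00 00 as big → 0x1b120000
  top 8b → 0x1b → lsl [RR]
  [23:20] rd=1 = $1
  [19:16] rs=2 = $2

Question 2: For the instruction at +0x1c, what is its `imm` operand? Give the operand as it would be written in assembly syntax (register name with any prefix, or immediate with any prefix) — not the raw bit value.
+0x1c: 8a aa f4 ae ⇒ word 0x8aaaf4ae (big)
  top 8b → 0x8a → ldi [RI]
  rd: (w>>20)&0xf=0xa → $10
  imm: (w>>0)&0xfffff=0xaf4ae → #717998

#717998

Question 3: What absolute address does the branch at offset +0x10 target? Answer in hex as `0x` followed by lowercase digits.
+0x10: 34 ff ff f8 ⇒ word 0x34fffff8 (big)
  opcode bits[31:24]=0x34: goto/J
  imm: (w>>0)&0xffffff=0xfffff8 (s24→-8) → #-8
  target = base 0x3a08 + off 0x10 + 4 + imm -8 = 0x3a14

0x3a14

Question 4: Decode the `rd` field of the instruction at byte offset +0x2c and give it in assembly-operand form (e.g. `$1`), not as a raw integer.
$6

+0x2c: f0 60 00 00 ⇒ word 0xf0600000 (big)
  top 8b → 0xf0 → bor [RR]
  [23:20] rd=6 = $6
  [19:16] rs=0 = $0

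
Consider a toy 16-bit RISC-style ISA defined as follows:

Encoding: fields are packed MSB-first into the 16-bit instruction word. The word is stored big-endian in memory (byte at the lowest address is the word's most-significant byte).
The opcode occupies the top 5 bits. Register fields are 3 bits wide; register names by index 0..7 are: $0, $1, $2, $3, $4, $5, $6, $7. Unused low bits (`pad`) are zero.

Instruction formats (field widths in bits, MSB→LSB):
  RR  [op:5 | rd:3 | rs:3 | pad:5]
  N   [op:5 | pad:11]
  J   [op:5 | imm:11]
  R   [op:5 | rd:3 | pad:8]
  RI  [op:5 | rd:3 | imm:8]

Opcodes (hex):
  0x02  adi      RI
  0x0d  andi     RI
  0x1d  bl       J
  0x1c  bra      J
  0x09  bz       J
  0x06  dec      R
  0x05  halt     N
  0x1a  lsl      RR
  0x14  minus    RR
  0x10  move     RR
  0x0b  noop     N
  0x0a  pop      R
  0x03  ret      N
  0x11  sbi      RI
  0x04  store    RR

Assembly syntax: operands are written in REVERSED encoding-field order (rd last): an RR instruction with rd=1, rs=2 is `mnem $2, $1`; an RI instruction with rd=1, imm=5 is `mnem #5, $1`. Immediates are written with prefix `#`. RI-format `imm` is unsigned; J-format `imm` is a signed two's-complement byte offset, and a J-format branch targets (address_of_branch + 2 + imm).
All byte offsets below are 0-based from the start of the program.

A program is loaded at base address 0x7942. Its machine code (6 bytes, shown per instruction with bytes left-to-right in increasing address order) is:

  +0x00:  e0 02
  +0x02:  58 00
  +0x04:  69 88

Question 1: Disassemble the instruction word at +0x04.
+0x04: 69 88 ⇒ word 0x6988 (big)
  op=0x6988>>11=0xd ⇒ andi (RI)
  rd@[10:8]=0x1 ⇒ $1
  imm@[7:0]=0x88 ⇒ #136

andi #136, $1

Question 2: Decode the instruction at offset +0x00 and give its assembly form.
bra #2

@+00  big-endian(e0 02) = 0xe002
  top 5b → 0x1c → bra [J]
  imm: (w>>0)&0x7ff=0x2 → #2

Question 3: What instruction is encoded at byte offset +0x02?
noop

[02] 58 00 → 0x5800
  top 5b → 0xb → noop [N]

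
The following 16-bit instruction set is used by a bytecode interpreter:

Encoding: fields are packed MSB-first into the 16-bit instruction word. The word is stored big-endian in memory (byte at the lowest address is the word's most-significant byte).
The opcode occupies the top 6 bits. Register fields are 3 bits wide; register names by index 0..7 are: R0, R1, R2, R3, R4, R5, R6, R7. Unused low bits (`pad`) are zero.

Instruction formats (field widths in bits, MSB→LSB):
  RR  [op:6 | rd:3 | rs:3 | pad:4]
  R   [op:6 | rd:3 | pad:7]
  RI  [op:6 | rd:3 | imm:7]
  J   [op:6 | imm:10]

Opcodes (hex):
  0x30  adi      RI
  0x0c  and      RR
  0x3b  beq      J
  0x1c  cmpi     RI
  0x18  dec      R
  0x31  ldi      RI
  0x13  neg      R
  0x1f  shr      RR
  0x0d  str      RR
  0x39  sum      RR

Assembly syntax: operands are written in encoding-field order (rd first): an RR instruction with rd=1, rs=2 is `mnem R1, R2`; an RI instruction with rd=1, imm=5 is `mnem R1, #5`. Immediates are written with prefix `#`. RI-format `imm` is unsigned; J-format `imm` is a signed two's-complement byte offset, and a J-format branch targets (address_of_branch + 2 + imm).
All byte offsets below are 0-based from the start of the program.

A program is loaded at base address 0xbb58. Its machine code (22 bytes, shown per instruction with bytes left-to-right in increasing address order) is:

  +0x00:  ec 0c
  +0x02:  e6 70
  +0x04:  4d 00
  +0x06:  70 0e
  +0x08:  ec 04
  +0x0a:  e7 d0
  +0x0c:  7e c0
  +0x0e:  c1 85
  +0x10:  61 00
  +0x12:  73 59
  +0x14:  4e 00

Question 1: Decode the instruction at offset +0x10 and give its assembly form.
[10] 61 00 → 0x6100
  op=0x6100>>10=0x18 ⇒ dec (R)
  [9:7] rd=2 = R2

dec R2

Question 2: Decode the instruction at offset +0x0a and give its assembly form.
off 0x0a: read e7 d0 as big → 0xe7d0
  op=0xe7d0>>10=0x39 ⇒ sum (RR)
  rd@[9:7]=0x7 ⇒ R7
  rs@[6:4]=0x5 ⇒ R5

sum R7, R5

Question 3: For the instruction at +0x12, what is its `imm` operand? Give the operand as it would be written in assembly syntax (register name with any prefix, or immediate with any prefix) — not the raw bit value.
off 0x12: read 73 59 as big → 0x7359
  op=0x7359>>10=0x1c ⇒ cmpi (RI)
  rd@[9:7]=0x6 ⇒ R6
  imm@[6:0]=0x59 ⇒ #89

#89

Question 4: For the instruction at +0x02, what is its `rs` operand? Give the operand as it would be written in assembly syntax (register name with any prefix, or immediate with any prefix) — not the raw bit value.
R7

+0x02: e6 70 ⇒ word 0xe670 (big)
  op=0xe670>>10=0x39 ⇒ sum (RR)
  [9:7] rd=4 = R4
  [6:4] rs=7 = R7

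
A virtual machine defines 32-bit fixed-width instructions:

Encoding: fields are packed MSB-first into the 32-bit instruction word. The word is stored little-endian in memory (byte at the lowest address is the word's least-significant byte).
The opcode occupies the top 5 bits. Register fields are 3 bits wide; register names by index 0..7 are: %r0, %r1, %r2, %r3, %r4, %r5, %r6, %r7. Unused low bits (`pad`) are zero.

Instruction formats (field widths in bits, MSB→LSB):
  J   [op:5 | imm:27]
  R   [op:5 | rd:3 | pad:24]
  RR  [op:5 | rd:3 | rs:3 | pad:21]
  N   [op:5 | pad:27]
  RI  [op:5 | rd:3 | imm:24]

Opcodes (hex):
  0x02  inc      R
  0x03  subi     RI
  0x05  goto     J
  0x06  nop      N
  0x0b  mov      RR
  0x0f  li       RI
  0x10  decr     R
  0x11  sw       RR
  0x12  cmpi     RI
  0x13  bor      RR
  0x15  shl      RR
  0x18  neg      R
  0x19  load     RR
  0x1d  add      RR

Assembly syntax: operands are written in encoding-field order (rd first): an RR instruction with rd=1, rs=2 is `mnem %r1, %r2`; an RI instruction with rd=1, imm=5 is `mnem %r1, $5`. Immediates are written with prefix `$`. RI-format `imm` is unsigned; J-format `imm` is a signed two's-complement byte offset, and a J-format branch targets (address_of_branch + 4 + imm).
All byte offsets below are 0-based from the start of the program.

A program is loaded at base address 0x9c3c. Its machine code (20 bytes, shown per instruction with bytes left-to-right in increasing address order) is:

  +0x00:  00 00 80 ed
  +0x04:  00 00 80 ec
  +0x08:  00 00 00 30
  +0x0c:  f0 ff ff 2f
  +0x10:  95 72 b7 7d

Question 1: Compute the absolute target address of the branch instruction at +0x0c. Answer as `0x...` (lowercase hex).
off 0x0c: read f0 ff ff 2f as little → 0x2ffffff0
  opcode bits[31:27]=0x5: goto/J
  [26:0] imm=134217712 (s27→-16) = $-16
  target = base 0x9c3c + off 0x0c + 4 + imm -16 = 0x9c3c

0x9c3c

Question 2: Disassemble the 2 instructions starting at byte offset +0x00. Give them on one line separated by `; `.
add %r5, %r4; add %r4, %r4

@+00  little-endian(00 00 80 ed) = 0xed800000
  top 5b → 0x1d → add [RR]
  rd@[26:24]=0x5 ⇒ %r5
  rs@[23:21]=0x4 ⇒ %r4
@+04  little-endian(00 00 80 ec) = 0xec800000
  top 5b → 0x1d → add [RR]
  rd@[26:24]=0x4 ⇒ %r4
  rs@[23:21]=0x4 ⇒ %r4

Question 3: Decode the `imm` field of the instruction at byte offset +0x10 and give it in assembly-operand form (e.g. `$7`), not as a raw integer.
+0x10: 95 72 b7 7d ⇒ word 0x7db77295 (little)
  opcode bits[31:27]=0xf: li/RI
  rd: (w>>24)&0x7=0x5 → %r5
  imm: (w>>0)&0xffffff=0xb77295 → $12022421

$12022421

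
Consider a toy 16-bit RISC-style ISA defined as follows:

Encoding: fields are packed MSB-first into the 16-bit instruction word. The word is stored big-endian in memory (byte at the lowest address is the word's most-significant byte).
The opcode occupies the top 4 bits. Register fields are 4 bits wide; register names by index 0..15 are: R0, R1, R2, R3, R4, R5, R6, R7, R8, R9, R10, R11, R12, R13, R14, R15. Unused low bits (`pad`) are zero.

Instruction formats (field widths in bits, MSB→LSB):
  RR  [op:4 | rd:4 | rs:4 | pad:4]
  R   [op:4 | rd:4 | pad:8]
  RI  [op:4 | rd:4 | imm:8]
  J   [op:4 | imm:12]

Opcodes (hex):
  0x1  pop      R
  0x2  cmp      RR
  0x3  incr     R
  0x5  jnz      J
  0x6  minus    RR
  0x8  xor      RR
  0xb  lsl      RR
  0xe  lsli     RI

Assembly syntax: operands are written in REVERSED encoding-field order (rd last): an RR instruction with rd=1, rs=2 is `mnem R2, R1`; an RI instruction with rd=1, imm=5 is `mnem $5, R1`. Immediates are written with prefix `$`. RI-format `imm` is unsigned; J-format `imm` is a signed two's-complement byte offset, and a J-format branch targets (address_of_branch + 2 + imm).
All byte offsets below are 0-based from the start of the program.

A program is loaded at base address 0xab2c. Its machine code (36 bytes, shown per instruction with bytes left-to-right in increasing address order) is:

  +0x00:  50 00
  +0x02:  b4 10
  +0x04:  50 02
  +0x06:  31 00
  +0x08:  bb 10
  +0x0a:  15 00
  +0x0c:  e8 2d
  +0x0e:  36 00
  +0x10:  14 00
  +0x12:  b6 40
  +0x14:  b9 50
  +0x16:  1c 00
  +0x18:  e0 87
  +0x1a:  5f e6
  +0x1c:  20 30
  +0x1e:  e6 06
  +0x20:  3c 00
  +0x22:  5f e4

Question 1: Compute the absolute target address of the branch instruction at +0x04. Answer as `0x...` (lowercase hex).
0xab34

@+04  big-endian(50 02) = 0x5002
  opcode bits[15:12]=0x5: jnz/J
  [11:0] imm=2 = $2
  target = base 0xab2c + off 0x04 + 2 + imm 2 = 0xab34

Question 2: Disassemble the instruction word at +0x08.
lsl R1, R11

@+08  big-endian(bb 10) = 0xbb10
  op=0xbb10>>12=0xb ⇒ lsl (RR)
  [11:8] rd=11 = R11
  [7:4] rs=1 = R1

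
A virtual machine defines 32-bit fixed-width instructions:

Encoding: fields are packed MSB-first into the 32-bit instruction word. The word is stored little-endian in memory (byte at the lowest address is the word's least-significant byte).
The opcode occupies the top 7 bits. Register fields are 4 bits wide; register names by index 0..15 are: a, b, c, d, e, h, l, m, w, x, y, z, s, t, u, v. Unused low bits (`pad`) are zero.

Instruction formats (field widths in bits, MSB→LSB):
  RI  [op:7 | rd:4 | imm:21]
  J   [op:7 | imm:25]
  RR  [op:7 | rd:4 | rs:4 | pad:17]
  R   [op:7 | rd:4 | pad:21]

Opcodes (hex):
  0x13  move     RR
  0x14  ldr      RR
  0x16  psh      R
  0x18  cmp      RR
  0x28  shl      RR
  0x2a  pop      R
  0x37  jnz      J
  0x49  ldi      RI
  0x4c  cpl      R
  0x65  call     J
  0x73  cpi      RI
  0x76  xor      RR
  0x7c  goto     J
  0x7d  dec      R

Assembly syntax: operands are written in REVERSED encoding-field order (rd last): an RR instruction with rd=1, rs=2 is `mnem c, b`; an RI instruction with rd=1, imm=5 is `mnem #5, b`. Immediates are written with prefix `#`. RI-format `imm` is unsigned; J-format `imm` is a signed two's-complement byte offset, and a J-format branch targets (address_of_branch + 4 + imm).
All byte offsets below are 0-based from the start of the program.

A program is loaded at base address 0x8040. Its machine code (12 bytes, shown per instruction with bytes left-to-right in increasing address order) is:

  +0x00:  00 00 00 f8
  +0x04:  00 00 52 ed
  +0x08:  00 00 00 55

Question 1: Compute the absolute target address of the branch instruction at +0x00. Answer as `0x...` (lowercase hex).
+0x00: 00 00 00 f8 ⇒ word 0xf8000000 (little)
  op=0xf8000000>>25=0x7c ⇒ goto (J)
  imm@[24:0]=0x0 ⇒ #0
  target = base 0x8040 + off 0x00 + 4 + imm 0 = 0x8044

0x8044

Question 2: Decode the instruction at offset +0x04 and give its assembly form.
off 0x04: read 00 00 52 ed as little → 0xed520000
  op=0xed520000>>25=0x76 ⇒ xor (RR)
  rd@[24:21]=0xa ⇒ y
  rs@[20:17]=0x9 ⇒ x

xor x, y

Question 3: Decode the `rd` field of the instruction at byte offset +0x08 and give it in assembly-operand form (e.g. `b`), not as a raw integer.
[08] 00 00 00 55 → 0x55000000
  op=0x55000000>>25=0x2a ⇒ pop (R)
  rd@[24:21]=0x8 ⇒ w

w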